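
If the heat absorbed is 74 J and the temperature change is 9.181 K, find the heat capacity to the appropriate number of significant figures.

heat capacity = 74 J ÷ 9.181 K = 8.06012416948… J/K.
74 has 2 significant figures; 9.181 has 4.
Division/multiplication keeps the fewest: 2 significant figures.
Rounded: 8.1 J/K.

8.1 J/K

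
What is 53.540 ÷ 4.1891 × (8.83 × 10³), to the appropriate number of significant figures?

53.540 ÷ 4.1891 × (8.83 × 10³) = 112854.360125…
Multiplication/division keeps the fewest significant figures: 53.540 → 5 s.f., 4.1891 → 5 s.f., 8.83 × 10³ → 3 s.f.; limit is 3.
Rounded to 3 significant figures: 1.13 × 10⁵.

1.13 × 10⁵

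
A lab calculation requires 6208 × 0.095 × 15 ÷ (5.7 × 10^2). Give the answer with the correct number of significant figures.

16

6208 × 0.095 × 15 ÷ (5.7 × 10^2) = 15.52
Multiplication/division keeps the fewest significant figures: 6208 → 4 s.f., 0.095 → 2 s.f., 15 → 2 s.f., 5.7 × 10^2 → 2 s.f.; limit is 2.
Rounded to 2 significant figures: 16.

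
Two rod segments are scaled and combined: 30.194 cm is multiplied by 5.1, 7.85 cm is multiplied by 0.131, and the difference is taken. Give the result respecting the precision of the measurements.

30.194 × 5.1 = 153.9894 → 1.5 × 10² cm (2 s.f., last digit at the 10^1 place).
7.85 × 0.131 = 1.02835 → 1.03 cm (3 s.f., last digit at the 10^-2 place).
Difference: 152.96105 cm; keep the coarser place, 10^1.
Result: 1.5 × 10² cm.

1.5 × 10² cm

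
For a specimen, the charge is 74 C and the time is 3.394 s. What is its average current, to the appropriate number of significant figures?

22 A

average current = 74 C ÷ 3.394 s = 21.803182086… A.
74 has 2 significant figures; 3.394 has 4.
Division/multiplication keeps the fewest: 2 significant figures.
Rounded: 22 A.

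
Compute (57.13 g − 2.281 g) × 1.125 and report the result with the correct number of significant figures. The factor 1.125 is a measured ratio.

57.13 g − 2.281 g = 54.849 g; the difference is limited to 2 decimal places (4 s.f.).
Carrying full precision, 54.849 × 1.125 = 61.705125 g; 1.125 has 4 s.f., so the result keeps min(4, 4) = 4 s.f.
Rounded to 4 significant figures: 61.71 g.

61.71 g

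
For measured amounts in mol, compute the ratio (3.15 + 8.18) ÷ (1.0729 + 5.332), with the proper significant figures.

3.15 + 8.18 = 11.33, limited to 2 d.p. → 4 s.f.; 1.0729 + 5.332 = 6.4049, limited to 3 d.p. → 4 s.f.
Carrying full precision, 11.33 ÷ 6.4049 = 1.76895814142…; keep min(4, 4) = 4 s.f.
Rounded to 4 significant figures: 1.769.

1.769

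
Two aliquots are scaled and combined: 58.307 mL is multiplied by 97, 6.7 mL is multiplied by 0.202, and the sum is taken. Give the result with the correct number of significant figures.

5.7 × 10³ mL

58.307 × 97 = 5655.779 → 5.7 × 10³ mL (2 s.f., last digit at the 10^2 place).
6.7 × 0.202 = 1.3534 → 1.4 mL (2 s.f., last digit at the 10^-1 place).
Sum: 5657.1324 mL; keep the coarser place, 10^2.
Result: 5.7 × 10³ mL.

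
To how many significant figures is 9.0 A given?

9.0: trailing zeros after a decimal point are significant.

2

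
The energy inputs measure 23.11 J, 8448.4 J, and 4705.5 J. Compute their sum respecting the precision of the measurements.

13177.0 J

23.11 J + 8448.4 J + 4705.5 J = 13177.01 J.
Addition/subtraction keeps the fewest decimal places: 23.11 → 2 decimal places, 8448.4 → 1 decimal place, 4705.5 → 1 decimal place; limit is 1.
Rounded to 1 decimal place: 13177.0 J.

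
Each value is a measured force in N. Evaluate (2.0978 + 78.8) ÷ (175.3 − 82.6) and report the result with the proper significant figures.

2.0978 + 78.8 = 80.8978, limited to 1 d.p. → 3 s.f.; 175.3 − 82.6 = 92.7, limited to 1 d.p. → 3 s.f.
Carrying full precision, 80.8978 ÷ 92.7 = 0.872683926645…; keep min(3, 3) = 3 s.f.
Rounded to 3 significant figures: 8.73 × 10^-1.

8.73 × 10^-1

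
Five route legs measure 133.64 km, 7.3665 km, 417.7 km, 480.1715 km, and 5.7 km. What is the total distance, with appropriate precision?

1044.6 km

133.64 km + 7.3665 km + 417.7 km + 480.1715 km + 5.7 km = 1044.5780 km.
Addition/subtraction keeps the fewest decimal places: 133.64 → 2 decimal places, 7.3665 → 4 decimal places, 417.7 → 1 decimal place, 480.1715 → 4 decimal places, 5.7 → 1 decimal place; limit is 1.
Rounded to 1 decimal place: 1044.6 km.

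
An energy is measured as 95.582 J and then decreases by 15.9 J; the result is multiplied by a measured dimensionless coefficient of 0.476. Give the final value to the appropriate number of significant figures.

37.9 J

95.582 J − 15.9 J = 79.682 J; the difference is limited to 1 decimal place (3 s.f.).
Carrying full precision, 79.682 × 0.476 = 37.928632 J; 0.476 has 3 s.f., so the result keeps min(3, 3) = 3 s.f.
Rounded to 3 significant figures: 37.9 J.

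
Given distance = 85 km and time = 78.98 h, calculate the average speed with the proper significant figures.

average speed = 85 km ÷ 78.98 h = 1.07622182831… km/h.
85 has 2 significant figures; 78.98 has 4.
Division/multiplication keeps the fewest: 2 significant figures.
Rounded: 1.1 km/h.

1.1 km/h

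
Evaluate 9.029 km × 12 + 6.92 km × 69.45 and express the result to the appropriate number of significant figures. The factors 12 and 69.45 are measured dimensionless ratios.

5.9 × 10^2 km

9.029 × 12 = 108.348 → 1.1 × 10^2 km (2 s.f., last digit at the 10^1 place).
6.92 × 69.45 = 480.594 → 481 km (3 s.f., last digit at the 10^0 place).
Sum: 588.942 km; keep the coarser place, 10^1.
Result: 5.9 × 10^2 km.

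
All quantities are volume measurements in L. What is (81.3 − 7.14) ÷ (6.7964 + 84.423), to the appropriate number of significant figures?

0.813

81.3 − 7.14 = 74.16, limited to 1 d.p. → 3 s.f.; 6.7964 + 84.423 = 91.2194, limited to 3 d.p. → 5 s.f.
Carrying full precision, 74.16 ÷ 91.2194 = 0.812984957147…; keep min(3, 5) = 3 s.f.
Rounded to 3 significant figures: 0.813.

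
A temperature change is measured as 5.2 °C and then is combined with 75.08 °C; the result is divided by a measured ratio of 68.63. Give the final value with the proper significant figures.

5.2 °C + 75.08 °C = 80.28 °C; the sum is limited to 1 decimal place (3 s.f.).
Carrying full precision, 80.28 ÷ 68.63 = 1.16975083783… °C; 68.63 has 4 s.f., so the result keeps min(3, 4) = 3 s.f.
Rounded to 3 significant figures: 1.17 °C.

1.17 °C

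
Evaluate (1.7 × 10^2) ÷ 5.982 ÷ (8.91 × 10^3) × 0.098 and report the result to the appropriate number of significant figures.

3.1 × 10^-4

(1.7 × 10^2) ÷ 5.982 ÷ (8.91 × 10^3) × 0.098 = 0.000312572584945…
Multiplication/division keeps the fewest significant figures: 1.7 × 10^2 → 2 s.f., 5.982 → 4 s.f., 8.91 × 10^3 → 3 s.f., 0.098 → 2 s.f.; limit is 2.
Rounded to 2 significant figures: 3.1 × 10^-4.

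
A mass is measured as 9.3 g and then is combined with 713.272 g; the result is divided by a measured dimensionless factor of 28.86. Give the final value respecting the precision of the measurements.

9.3 g + 713.272 g = 722.572 g; the sum is limited to 1 decimal place (4 s.f.).
Carrying full precision, 722.572 ÷ 28.86 = 25.0371448371… g; 28.86 has 4 s.f., so the result keeps min(4, 4) = 4 s.f.
Rounded to 4 significant figures: 25.04 g.

25.04 g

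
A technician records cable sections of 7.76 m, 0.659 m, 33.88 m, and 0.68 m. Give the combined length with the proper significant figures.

7.76 m + 0.659 m + 33.88 m + 0.68 m = 42.979 m.
Addition/subtraction keeps the fewest decimal places: 7.76 → 2 decimal places, 0.659 → 3 decimal places, 33.88 → 2 decimal places, 0.68 → 2 decimal places; limit is 2.
Rounded to 2 decimal places: 42.98 m.

42.98 m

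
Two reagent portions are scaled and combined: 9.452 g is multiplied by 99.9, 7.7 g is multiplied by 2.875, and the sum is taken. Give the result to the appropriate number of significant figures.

9.452 × 99.9 = 944.2548 → 944 g (3 s.f., last digit at the 10^0 place).
7.7 × 2.875 = 22.1375 → 22 g (2 s.f., last digit at the 10^0 place).
Sum: 966.3923 g; keep the coarser place, 10^0.
Result: 966 g.

966 g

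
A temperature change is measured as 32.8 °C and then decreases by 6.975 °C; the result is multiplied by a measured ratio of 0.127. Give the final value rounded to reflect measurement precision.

3.28 °C

32.8 °C − 6.975 °C = 25.825 °C; the difference is limited to 1 decimal place (3 s.f.).
Carrying full precision, 25.825 × 0.127 = 3.279775 °C; 0.127 has 3 s.f., so the result keeps min(3, 3) = 3 s.f.
Rounded to 3 significant figures: 3.28 °C.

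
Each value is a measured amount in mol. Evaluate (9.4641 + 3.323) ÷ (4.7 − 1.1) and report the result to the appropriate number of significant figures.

3.6

9.4641 + 3.323 = 12.7871, limited to 3 d.p. → 5 s.f.; 4.7 − 1.1 = 3.6, limited to 1 d.p. → 2 s.f.
Carrying full precision, 12.7871 ÷ 3.6 = 3.55197222222…; keep min(5, 2) = 2 s.f.
Rounded to 2 significant figures: 3.6.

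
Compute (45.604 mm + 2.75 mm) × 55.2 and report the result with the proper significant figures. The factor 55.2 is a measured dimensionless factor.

45.604 mm + 2.75 mm = 48.354 mm; the sum is limited to 2 decimal places (4 s.f.).
Carrying full precision, 48.354 × 55.2 = 2669.1408 mm; 55.2 has 3 s.f., so the result keeps min(4, 3) = 3 s.f.
Rounded to 3 significant figures: 2.67 × 10^3 mm.

2.67 × 10^3 mm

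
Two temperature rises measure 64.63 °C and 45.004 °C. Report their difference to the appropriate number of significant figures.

19.63 °C

64.63 °C − 45.004 °C = 19.626 °C.
Addition/subtraction keeps the fewest decimal places: 64.63 → 2 decimal places, 45.004 → 3 decimal places; limit is 2.
Rounded to 2 decimal places: 19.63 °C.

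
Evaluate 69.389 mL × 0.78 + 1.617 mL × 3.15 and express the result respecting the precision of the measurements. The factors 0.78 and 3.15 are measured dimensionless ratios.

69.389 × 0.78 = 54.12342 → 54 mL (2 s.f., last digit at the 10^0 place).
1.617 × 3.15 = 5.09355 → 5.09 mL (3 s.f., last digit at the 10^-2 place).
Sum: 59.21697 mL; keep the coarser place, 10^0.
Result: 59 mL.

59 mL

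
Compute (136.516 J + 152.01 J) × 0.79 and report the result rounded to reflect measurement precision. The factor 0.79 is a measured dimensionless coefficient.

2.3 × 10^2 J

136.516 J + 152.01 J = 288.526 J; the sum is limited to 2 decimal places (5 s.f.).
Carrying full precision, 288.526 × 0.79 = 227.93554 J; 0.79 has 2 s.f., so the result keeps min(5, 2) = 2 s.f.
Rounded to 2 significant figures: 2.3 × 10^2 J.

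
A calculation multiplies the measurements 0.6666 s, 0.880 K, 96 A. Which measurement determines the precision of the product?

0.6666 s → 4 s.f.; 0.880 K → 3 s.f.; 96 A → 2 s.f.
The fewest is 2 significant figures, from 96 A.

96 A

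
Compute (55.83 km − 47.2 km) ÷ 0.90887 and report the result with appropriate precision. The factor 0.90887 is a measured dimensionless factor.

9.5 km

55.83 km − 47.2 km = 8.63 km; the difference is limited to 1 decimal place (2 s.f.).
Carrying full precision, 8.63 ÷ 0.90887 = 9.49530735969… km; 0.90887 has 5 s.f., so the result keeps min(2, 5) = 2 s.f.
Rounded to 2 significant figures: 9.5 km.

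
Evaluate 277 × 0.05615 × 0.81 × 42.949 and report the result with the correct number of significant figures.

5.4 × 10^2

277 × 0.05615 × 0.81 × 42.949 = 541.08762935…
Multiplication/division keeps the fewest significant figures: 277 → 3 s.f., 0.05615 → 4 s.f., 0.81 → 2 s.f., 42.949 → 5 s.f.; limit is 2.
Rounded to 2 significant figures: 5.4 × 10^2.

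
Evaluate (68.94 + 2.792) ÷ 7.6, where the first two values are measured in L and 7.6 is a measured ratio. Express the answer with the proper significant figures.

68.94 L + 2.792 L = 71.732 L; the sum is limited to 2 decimal places (4 s.f.).
Carrying full precision, 71.732 ÷ 7.6 = 9.43842105263… L; 7.6 has 2 s.f., so the result keeps min(4, 2) = 2 s.f.
Rounded to 2 significant figures: 9.4 L.

9.4 L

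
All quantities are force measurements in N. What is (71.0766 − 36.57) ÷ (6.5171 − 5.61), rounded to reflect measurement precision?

38

71.0766 − 36.57 = 34.5066, limited to 2 d.p. → 4 s.f.; 6.5171 − 5.61 = 0.9071, limited to 2 d.p. → 2 s.f.
Carrying full precision, 34.5066 ÷ 0.9071 = 38.0405688458…; keep min(4, 2) = 2 s.f.
Rounded to 2 significant figures: 38.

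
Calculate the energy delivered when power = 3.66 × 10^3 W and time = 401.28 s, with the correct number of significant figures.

1.47 × 10^6 J

energy delivered = 3.66 × 10^3 W × 401.28 s = 1468684.8 J.
3.66 × 10^3 has 3 significant figures; 401.28 has 5.
Division/multiplication keeps the fewest: 3 significant figures.
Rounded: 1.47 × 10^6 J.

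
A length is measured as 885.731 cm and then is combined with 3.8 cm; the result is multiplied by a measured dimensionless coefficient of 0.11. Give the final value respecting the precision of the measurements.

98 cm

885.731 cm + 3.8 cm = 889.531 cm; the sum is limited to 1 decimal place (4 s.f.).
Carrying full precision, 889.531 × 0.11 = 97.84841 cm; 0.11 has 2 s.f., so the result keeps min(4, 2) = 2 s.f.
Rounded to 2 significant figures: 98 cm.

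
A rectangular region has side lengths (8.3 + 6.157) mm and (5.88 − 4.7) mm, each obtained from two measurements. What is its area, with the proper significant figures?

17 mm²

8.3 + 6.157 = 14.457, limited to 1 d.p. → 3 s.f.; 5.88 − 4.7 = 1.18, limited to 1 d.p. → 2 s.f.
Carrying full precision, 14.457 × 1.18 = 17.05926; keep min(3, 2) = 2 s.f.
Rounded to 2 significant figures: 17 mm².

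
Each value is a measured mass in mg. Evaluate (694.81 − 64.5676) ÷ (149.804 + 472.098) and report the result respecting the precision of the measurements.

694.81 − 64.5676 = 630.2424, limited to 2 d.p. → 5 s.f.; 149.804 + 472.098 = 621.902, limited to 3 d.p. → 6 s.f.
Carrying full precision, 630.2424 ÷ 621.902 = 1.01341111622…; keep min(5, 6) = 5 s.f.
Rounded to 5 significant figures: 1.0134.

1.0134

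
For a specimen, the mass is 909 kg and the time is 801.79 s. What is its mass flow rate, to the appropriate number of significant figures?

mass flow rate = 909 kg ÷ 801.79 s = 1.13371331645… kg/s.
909 has 3 significant figures; 801.79 has 5.
Division/multiplication keeps the fewest: 3 significant figures.
Rounded: 1.13 kg/s.

1.13 kg/s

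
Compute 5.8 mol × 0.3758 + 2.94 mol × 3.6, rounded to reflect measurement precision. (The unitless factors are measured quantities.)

13 mol

5.8 × 0.3758 = 2.17964 → 2.2 mol (2 s.f., last digit at the 10^-1 place).
2.94 × 3.6 = 10.584 → 11 mol (2 s.f., last digit at the 10^0 place).
Sum: 12.76364 mol; keep the coarser place, 10^0.
Result: 13 mol.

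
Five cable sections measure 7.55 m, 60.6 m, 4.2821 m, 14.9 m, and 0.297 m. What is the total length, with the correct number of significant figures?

87.6 m

7.55 m + 60.6 m + 4.2821 m + 14.9 m + 0.297 m = 87.6291 m.
Addition/subtraction keeps the fewest decimal places: 7.55 → 2 decimal places, 60.6 → 1 decimal place, 4.2821 → 4 decimal places, 14.9 → 1 decimal place, 0.297 → 3 decimal places; limit is 1.
Rounded to 1 decimal place: 87.6 m.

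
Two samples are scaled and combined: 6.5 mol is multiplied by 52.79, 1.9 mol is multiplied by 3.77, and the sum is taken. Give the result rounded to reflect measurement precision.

6.5 × 52.79 = 343.135 → 3.4 × 10^2 mol (2 s.f., last digit at the 10^1 place).
1.9 × 3.77 = 7.163 → 7.2 mol (2 s.f., last digit at the 10^-1 place).
Sum: 350.298 mol; keep the coarser place, 10^1.
Result: 3.5 × 10^2 mol.

3.5 × 10^2 mol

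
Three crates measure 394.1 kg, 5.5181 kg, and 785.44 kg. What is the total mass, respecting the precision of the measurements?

1185.1 kg

394.1 kg + 5.5181 kg + 785.44 kg = 1185.0581 kg.
Addition/subtraction keeps the fewest decimal places: 394.1 → 1 decimal place, 5.5181 → 4 decimal places, 785.44 → 2 decimal places; limit is 1.
Rounded to 1 decimal place: 1185.1 kg.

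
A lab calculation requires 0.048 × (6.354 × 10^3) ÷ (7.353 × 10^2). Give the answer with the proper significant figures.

0.41

0.048 × (6.354 × 10^3) ÷ (7.353 × 10^2) = 0.414785801714…
Multiplication/division keeps the fewest significant figures: 0.048 → 2 s.f., 6.354 × 10^3 → 4 s.f., 7.353 × 10^2 → 4 s.f.; limit is 2.
Rounded to 2 significant figures: 0.41.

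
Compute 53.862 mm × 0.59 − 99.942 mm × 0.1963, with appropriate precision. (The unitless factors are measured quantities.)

12 mm

53.862 × 0.59 = 31.77858 → 32 mm (2 s.f., last digit at the 10^0 place).
99.942 × 0.1963 = 19.6186146 → 19.62 mm (4 s.f., last digit at the 10^-2 place).
Difference: 12.1599654 mm; keep the coarser place, 10^0.
Result: 12 mm.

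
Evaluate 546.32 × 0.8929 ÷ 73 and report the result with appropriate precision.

546.32 × 0.8929 ÷ 73 = 6.68231682192…
Multiplication/division keeps the fewest significant figures: 546.32 → 5 s.f., 0.8929 → 4 s.f., 73 → 2 s.f.; limit is 2.
Rounded to 2 significant figures: 6.7.

6.7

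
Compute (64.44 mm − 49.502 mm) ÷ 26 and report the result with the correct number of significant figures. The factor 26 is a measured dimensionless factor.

0.57 mm

64.44 mm − 49.502 mm = 14.938 mm; the difference is limited to 2 decimal places (4 s.f.).
Carrying full precision, 14.938 ÷ 26 = 0.574538461538… mm; 26 has 2 s.f., so the result keeps min(4, 2) = 2 s.f.
Rounded to 2 significant figures: 0.57 mm.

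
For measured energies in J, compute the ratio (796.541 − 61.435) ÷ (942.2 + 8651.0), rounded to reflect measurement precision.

796.541 − 61.435 = 735.106, limited to 3 d.p. → 6 s.f.; 942.2 + 8651.0 = 9593.2, limited to 1 d.p. → 5 s.f.
Carrying full precision, 735.106 ÷ 9593.2 = 0.0766278197056…; keep min(6, 5) = 5 s.f.
Rounded to 5 significant figures: 7.6628 × 10⁻².

7.6628 × 10⁻²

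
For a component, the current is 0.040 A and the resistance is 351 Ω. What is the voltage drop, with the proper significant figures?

14 V

voltage drop = 0.040 A × 351 Ω = 14.04 V.
0.040 has 2 significant figures; 351 has 3.
Division/multiplication keeps the fewest: 2 significant figures.
Rounded: 14 V.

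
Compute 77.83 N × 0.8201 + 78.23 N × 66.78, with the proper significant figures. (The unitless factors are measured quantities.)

77.83 × 0.8201 = 63.828383 → 63.83 N (4 s.f., last digit at the 10^-2 place).
78.23 × 66.78 = 5224.1994 → 5.224 × 10³ N (4 s.f., last digit at the 10^0 place).
Sum: 5288.027783 N; keep the coarser place, 10^0.
Result: 5288 N.

5288 N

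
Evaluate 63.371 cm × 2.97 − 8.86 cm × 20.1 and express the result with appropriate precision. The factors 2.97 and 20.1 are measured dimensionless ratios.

63.371 × 2.97 = 188.21187 → 188 cm (3 s.f., last digit at the 10^0 place).
8.86 × 20.1 = 178.086 → 178 cm (3 s.f., last digit at the 10^0 place).
Difference: 10.12587 cm; keep the coarser place, 10^0.
Result: 10. cm.

10. cm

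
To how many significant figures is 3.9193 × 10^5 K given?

3.9193 × 10^5: in scientific notation every digit of the coefficient is significant.

5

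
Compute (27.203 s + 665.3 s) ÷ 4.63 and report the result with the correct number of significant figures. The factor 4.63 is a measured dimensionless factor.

1.50 × 10² s

27.203 s + 665.3 s = 692.503 s; the sum is limited to 1 decimal place (4 s.f.).
Carrying full precision, 692.503 ÷ 4.63 = 149.568682505… s; 4.63 has 3 s.f., so the result keeps min(4, 3) = 3 s.f.
Rounded to 3 significant figures: 1.50 × 10² s.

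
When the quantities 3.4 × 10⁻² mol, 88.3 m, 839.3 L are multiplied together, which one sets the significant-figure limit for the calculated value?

3.4 × 10⁻² mol

3.4 × 10⁻² mol → 2 s.f.; 88.3 m → 3 s.f.; 839.3 L → 4 s.f.
The fewest is 2 significant figures, from 3.4 × 10⁻² mol.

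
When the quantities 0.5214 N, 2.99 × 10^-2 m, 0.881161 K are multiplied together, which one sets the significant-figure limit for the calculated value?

2.99 × 10^-2 m

0.5214 N → 4 s.f.; 2.99 × 10^-2 m → 3 s.f.; 0.881161 K → 6 s.f.
The fewest is 3 significant figures, from 2.99 × 10^-2 m.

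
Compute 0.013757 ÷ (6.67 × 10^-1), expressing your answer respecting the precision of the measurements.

0.013757 ÷ (6.67 × 10^-1) = 0.0206251874063…
Multiplication/division keeps the fewest significant figures: 0.013757 → 5 s.f., 6.67 × 10^-1 → 3 s.f.; limit is 3.
Rounded to 3 significant figures: 0.0206.

0.0206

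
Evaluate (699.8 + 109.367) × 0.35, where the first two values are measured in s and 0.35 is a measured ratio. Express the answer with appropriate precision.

2.8 × 10^2 s

699.8 s + 109.367 s = 809.167 s; the sum is limited to 1 decimal place (4 s.f.).
Carrying full precision, 809.167 × 0.35 = 283.20845 s; 0.35 has 2 s.f., so the result keeps min(4, 2) = 2 s.f.
Rounded to 2 significant figures: 2.8 × 10^2 s.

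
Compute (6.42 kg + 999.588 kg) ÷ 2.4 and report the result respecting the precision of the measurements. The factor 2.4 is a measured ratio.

4.2 × 10² kg

6.42 kg + 999.588 kg = 1006.008 kg; the sum is limited to 2 decimal places (6 s.f.).
Carrying full precision, 1006.008 ÷ 2.4 = 419.17 kg; 2.4 has 2 s.f., so the result keeps min(6, 2) = 2 s.f.
Rounded to 2 significant figures: 4.2 × 10² kg.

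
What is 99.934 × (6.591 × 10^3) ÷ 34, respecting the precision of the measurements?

99.934 × (6.591 × 10^3) ÷ 34 = 19372.4998235…
Multiplication/division keeps the fewest significant figures: 99.934 → 5 s.f., 6.591 × 10^3 → 4 s.f., 34 → 2 s.f.; limit is 2.
Rounded to 2 significant figures: 1.9 × 10^4.

1.9 × 10^4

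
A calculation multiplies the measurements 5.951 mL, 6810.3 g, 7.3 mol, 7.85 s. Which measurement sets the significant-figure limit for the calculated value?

7.3 mol

5.951 mL → 4 s.f.; 6810.3 g → 5 s.f.; 7.3 mol → 2 s.f.; 7.85 s → 3 s.f.
The fewest is 2 significant figures, from 7.3 mol.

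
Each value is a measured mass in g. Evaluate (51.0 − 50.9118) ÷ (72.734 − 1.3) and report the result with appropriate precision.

0.001

51.0 − 50.9118 = 0.0882, limited to 1 d.p. → 1 s.f.; 72.734 − 1.3 = 71.434, limited to 1 d.p. → 3 s.f.
Carrying full precision, 0.0882 ÷ 71.434 = 0.00123470616233…; keep min(1, 3) = 1 s.f.
Rounded to 1 significant figure: 0.001.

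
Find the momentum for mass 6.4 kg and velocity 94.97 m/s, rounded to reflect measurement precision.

6.1 × 10^2 kg·m/s

momentum = 6.4 kg × 94.97 m/s = 607.808 kg·m/s.
6.4 has 2 significant figures; 94.97 has 4.
Division/multiplication keeps the fewest: 2 significant figures.
Rounded: 6.1 × 10^2 kg·m/s.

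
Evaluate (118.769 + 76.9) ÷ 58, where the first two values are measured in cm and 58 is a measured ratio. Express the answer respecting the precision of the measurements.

3.4 cm

118.769 cm + 76.9 cm = 195.669 cm; the sum is limited to 1 decimal place (4 s.f.).
Carrying full precision, 195.669 ÷ 58 = 3.37360344828… cm; 58 has 2 s.f., so the result keeps min(4, 2) = 2 s.f.
Rounded to 2 significant figures: 3.4 cm.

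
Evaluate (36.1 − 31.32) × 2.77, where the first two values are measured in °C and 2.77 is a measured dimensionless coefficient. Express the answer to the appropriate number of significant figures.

13 °C

36.1 °C − 31.32 °C = 4.78 °C; the difference is limited to 1 decimal place (2 s.f.).
Carrying full precision, 4.78 × 2.77 = 13.2406 °C; 2.77 has 3 s.f., so the result keeps min(2, 3) = 2 s.f.
Rounded to 2 significant figures: 13 °C.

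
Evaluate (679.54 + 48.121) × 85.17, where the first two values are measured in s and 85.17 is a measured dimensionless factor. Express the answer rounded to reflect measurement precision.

6.197 × 10⁴ s

679.54 s + 48.121 s = 727.661 s; the sum is limited to 2 decimal places (5 s.f.).
Carrying full precision, 727.661 × 85.17 = 61974.88737 s; 85.17 has 4 s.f., so the result keeps min(5, 4) = 4 s.f.
Rounded to 4 significant figures: 6.197 × 10⁴ s.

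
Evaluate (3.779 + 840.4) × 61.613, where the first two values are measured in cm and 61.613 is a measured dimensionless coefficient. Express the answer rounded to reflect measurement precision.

5.201 × 10^4 cm

3.779 cm + 840.4 cm = 844.179 cm; the sum is limited to 1 decimal place (4 s.f.).
Carrying full precision, 844.179 × 61.613 = 52012.400727 cm; 61.613 has 5 s.f., so the result keeps min(4, 5) = 4 s.f.
Rounded to 4 significant figures: 5.201 × 10^4 cm.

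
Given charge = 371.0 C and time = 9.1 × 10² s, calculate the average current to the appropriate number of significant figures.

average current = 371.0 C ÷ 9.1 × 10² s = 0.407692307692… A.
371.0 has 4 significant figures; 9.1 × 10² has 2.
Division/multiplication keeps the fewest: 2 significant figures.
Rounded: 0.41 A.

0.41 A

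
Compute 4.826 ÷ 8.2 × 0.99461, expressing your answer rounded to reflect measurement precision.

4.826 ÷ 8.2 × 0.99461 = 0.585364373171…
Multiplication/division keeps the fewest significant figures: 4.826 → 4 s.f., 8.2 → 2 s.f., 0.99461 → 5 s.f.; limit is 2.
Rounded to 2 significant figures: 5.9 × 10^-1.

5.9 × 10^-1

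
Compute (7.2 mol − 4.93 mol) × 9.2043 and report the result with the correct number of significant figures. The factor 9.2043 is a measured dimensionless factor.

7.2 mol − 4.93 mol = 2.27 mol; the difference is limited to 1 decimal place (2 s.f.).
Carrying full precision, 2.27 × 9.2043 = 20.893761 mol; 9.2043 has 5 s.f., so the result keeps min(2, 5) = 2 s.f.
Rounded to 2 significant figures: 21 mol.

21 mol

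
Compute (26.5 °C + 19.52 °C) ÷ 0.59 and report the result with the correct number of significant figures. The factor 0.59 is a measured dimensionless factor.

26.5 °C + 19.52 °C = 46.02 °C; the sum is limited to 1 decimal place (3 s.f.).
Carrying full precision, 46.02 ÷ 0.59 = 78 °C; 0.59 has 2 s.f., so the result keeps min(3, 2) = 2 s.f.
Rounded to 2 significant figures: 78 °C.

78 °C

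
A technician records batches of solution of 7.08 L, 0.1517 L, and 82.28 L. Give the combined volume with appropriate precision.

89.51 L

7.08 L + 0.1517 L + 82.28 L = 89.5117 L.
Addition/subtraction keeps the fewest decimal places: 7.08 → 2 decimal places, 0.1517 → 4 decimal places, 82.28 → 2 decimal places; limit is 2.
Rounded to 2 decimal places: 89.51 L.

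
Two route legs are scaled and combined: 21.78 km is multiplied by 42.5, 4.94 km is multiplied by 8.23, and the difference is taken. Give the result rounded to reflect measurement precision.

885 km

21.78 × 42.5 = 925.65 → 9.26 × 10^2 km (3 s.f., last digit at the 10^0 place).
4.94 × 8.23 = 40.6562 → 40.7 km (3 s.f., last digit at the 10^-1 place).
Difference: 884.9938 km; keep the coarser place, 10^0.
Result: 885 km.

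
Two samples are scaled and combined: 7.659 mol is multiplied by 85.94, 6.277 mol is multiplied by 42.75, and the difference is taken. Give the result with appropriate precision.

389.9 mol

7.659 × 85.94 = 658.21446 → 658.2 mol (4 s.f., last digit at the 10^-1 place).
6.277 × 42.75 = 268.34175 → 268.3 mol (4 s.f., last digit at the 10^-1 place).
Difference: 389.87271 mol; keep the coarser place, 10^-1.
Result: 389.9 mol.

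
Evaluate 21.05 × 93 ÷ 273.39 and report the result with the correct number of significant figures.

7.2

21.05 × 93 ÷ 273.39 = 7.16064962142…
Multiplication/division keeps the fewest significant figures: 21.05 → 4 s.f., 93 → 2 s.f., 273.39 → 5 s.f.; limit is 2.
Rounded to 2 significant figures: 7.2.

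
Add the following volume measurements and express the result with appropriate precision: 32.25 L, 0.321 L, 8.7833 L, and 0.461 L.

32.25 L + 0.321 L + 8.7833 L + 0.461 L = 41.8153 L.
Addition/subtraction keeps the fewest decimal places: 32.25 → 2 decimal places, 0.321 → 3 decimal places, 8.7833 → 4 decimal places, 0.461 → 3 decimal places; limit is 2.
Rounded to 2 decimal places: 41.82 L.

41.82 L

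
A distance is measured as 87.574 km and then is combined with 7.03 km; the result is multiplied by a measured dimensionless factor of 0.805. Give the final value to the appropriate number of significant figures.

87.574 km + 7.03 km = 94.604 km; the sum is limited to 2 decimal places (4 s.f.).
Carrying full precision, 94.604 × 0.805 = 76.15622 km; 0.805 has 3 s.f., so the result keeps min(4, 3) = 3 s.f.
Rounded to 3 significant figures: 76.2 km.

76.2 km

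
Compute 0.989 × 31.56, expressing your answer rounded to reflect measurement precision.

31.2

0.989 × 31.56 = 31.21284
Multiplication/division keeps the fewest significant figures: 0.989 → 3 s.f., 31.56 → 4 s.f.; limit is 3.
Rounded to 3 significant figures: 31.2.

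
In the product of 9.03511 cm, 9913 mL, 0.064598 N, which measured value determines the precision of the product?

9.03511 cm → 6 s.f.; 9913 mL → 4 s.f.; 0.064598 N → 5 s.f.
The fewest is 4 significant figures, from 9913 mL.

9913 mL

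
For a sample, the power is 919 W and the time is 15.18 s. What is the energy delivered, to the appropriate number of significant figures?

energy delivered = 919 W × 15.18 s = 13950.42 J.
919 has 3 significant figures; 15.18 has 4.
Division/multiplication keeps the fewest: 3 significant figures.
Rounded: 1.40 × 10⁴ J.

1.40 × 10⁴ J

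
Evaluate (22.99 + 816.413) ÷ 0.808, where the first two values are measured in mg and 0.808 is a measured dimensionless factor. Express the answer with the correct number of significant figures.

22.99 mg + 816.413 mg = 839.403 mg; the sum is limited to 2 decimal places (5 s.f.).
Carrying full precision, 839.403 ÷ 0.808 = 1038.86509901… mg; 0.808 has 3 s.f., so the result keeps min(5, 3) = 3 s.f.
Rounded to 3 significant figures: 1.04 × 10^3 mg.

1.04 × 10^3 mg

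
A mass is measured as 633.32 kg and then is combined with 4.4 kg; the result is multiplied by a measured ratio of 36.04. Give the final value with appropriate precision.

633.32 kg + 4.4 kg = 637.72 kg; the sum is limited to 1 decimal place (4 s.f.).
Carrying full precision, 637.72 × 36.04 = 22983.4288 kg; 36.04 has 4 s.f., so the result keeps min(4, 4) = 4 s.f.
Rounded to 4 significant figures: 2.298 × 10⁴ kg.

2.298 × 10⁴ kg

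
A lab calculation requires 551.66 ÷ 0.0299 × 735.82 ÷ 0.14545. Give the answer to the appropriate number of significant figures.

9.33 × 10⁷

551.66 ÷ 0.0299 × 735.82 ÷ 0.14545 = 93337930.8822…
Multiplication/division keeps the fewest significant figures: 551.66 → 5 s.f., 0.0299 → 3 s.f., 735.82 → 5 s.f., 0.14545 → 5 s.f.; limit is 3.
Rounded to 3 significant figures: 9.33 × 10⁷.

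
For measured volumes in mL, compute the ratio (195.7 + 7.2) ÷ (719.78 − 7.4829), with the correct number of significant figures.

0.2849

195.7 + 7.2 = 202.9, limited to 1 d.p. → 4 s.f.; 719.78 − 7.4829 = 712.2971, limited to 2 d.p. → 5 s.f.
Carrying full precision, 202.9 ÷ 712.2971 = 0.284853047977…; keep min(4, 5) = 4 s.f.
Rounded to 4 significant figures: 0.2849.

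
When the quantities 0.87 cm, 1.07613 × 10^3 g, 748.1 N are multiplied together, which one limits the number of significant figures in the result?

0.87 cm

0.87 cm → 2 s.f.; 1.07613 × 10^3 g → 6 s.f.; 748.1 N → 4 s.f.
The fewest is 2 significant figures, from 0.87 cm.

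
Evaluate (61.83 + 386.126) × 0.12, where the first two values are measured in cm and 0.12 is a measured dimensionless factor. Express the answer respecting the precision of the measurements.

54 cm

61.83 cm + 386.126 cm = 447.956 cm; the sum is limited to 2 decimal places (5 s.f.).
Carrying full precision, 447.956 × 0.12 = 53.75472 cm; 0.12 has 2 s.f., so the result keeps min(5, 2) = 2 s.f.
Rounded to 2 significant figures: 54 cm.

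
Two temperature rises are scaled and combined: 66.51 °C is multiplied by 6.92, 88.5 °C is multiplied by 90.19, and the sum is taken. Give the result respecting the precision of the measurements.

8.44 × 10³ °C

66.51 × 6.92 = 460.2492 → 4.60 × 10² °C (3 s.f., last digit at the 10^0 place).
88.5 × 90.19 = 7981.815 → 7.98 × 10³ °C (3 s.f., last digit at the 10^1 place).
Sum: 8442.0642 °C; keep the coarser place, 10^1.
Result: 8.44 × 10³ °C.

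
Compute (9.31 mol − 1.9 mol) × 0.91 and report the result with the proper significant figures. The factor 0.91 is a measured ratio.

6.7 mol

9.31 mol − 1.9 mol = 7.41 mol; the difference is limited to 1 decimal place (2 s.f.).
Carrying full precision, 7.41 × 0.91 = 6.7431 mol; 0.91 has 2 s.f., so the result keeps min(2, 2) = 2 s.f.
Rounded to 2 significant figures: 6.7 mol.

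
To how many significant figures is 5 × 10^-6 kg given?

1

5 × 10^-6: in scientific notation every digit of the coefficient is significant.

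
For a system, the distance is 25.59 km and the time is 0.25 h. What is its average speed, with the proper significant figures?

1.0 × 10² km/h

average speed = 25.59 km ÷ 0.25 h = 102.36 km/h.
25.59 has 4 significant figures; 0.25 has 2.
Division/multiplication keeps the fewest: 2 significant figures.
Rounded: 1.0 × 10² km/h.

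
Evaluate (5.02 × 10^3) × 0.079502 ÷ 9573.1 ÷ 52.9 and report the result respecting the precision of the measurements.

7.88 × 10^-4

(5.02 × 10^3) × 0.079502 ÷ 9573.1 ÷ 52.9 = 0.000788085802572…
Multiplication/division keeps the fewest significant figures: 5.02 × 10^3 → 3 s.f., 0.079502 → 5 s.f., 9573.1 → 5 s.f., 52.9 → 3 s.f.; limit is 3.
Rounded to 3 significant figures: 7.88 × 10^-4.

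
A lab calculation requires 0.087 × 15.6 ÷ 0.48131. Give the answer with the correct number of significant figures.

2.8

0.087 × 15.6 ÷ 0.48131 = 2.81980428414…
Multiplication/division keeps the fewest significant figures: 0.087 → 2 s.f., 15.6 → 3 s.f., 0.48131 → 5 s.f.; limit is 2.
Rounded to 2 significant figures: 2.8.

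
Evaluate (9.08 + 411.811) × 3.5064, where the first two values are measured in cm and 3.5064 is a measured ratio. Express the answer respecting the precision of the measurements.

1475.8 cm

9.08 cm + 411.811 cm = 420.891 cm; the sum is limited to 2 decimal places (5 s.f.).
Carrying full precision, 420.891 × 3.5064 = 1475.8122024 cm; 3.5064 has 5 s.f., so the result keeps min(5, 5) = 5 s.f.
Rounded to 5 significant figures: 1475.8 cm.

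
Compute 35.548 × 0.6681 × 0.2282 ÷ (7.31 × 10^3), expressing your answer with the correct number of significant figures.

35.548 × 0.6681 × 0.2282 ÷ (7.31 × 10^3) = 0.000741403968558…
Multiplication/division keeps the fewest significant figures: 35.548 → 5 s.f., 0.6681 → 4 s.f., 0.2282 → 4 s.f., 7.31 × 10^3 → 3 s.f.; limit is 3.
Rounded to 3 significant figures: 7.41 × 10^-4.

7.41 × 10^-4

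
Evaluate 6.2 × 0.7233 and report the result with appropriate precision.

6.2 × 0.7233 = 4.48446
Multiplication/division keeps the fewest significant figures: 6.2 → 2 s.f., 0.7233 → 4 s.f.; limit is 2.
Rounded to 2 significant figures: 4.5.

4.5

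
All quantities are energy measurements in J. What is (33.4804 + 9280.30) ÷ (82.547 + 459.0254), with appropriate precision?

17.1977

33.4804 + 9280.30 = 9313.7804, limited to 2 d.p. → 6 s.f.; 82.547 + 459.0254 = 541.5724, limited to 3 d.p. → 6 s.f.
Carrying full precision, 9313.7804 ÷ 541.5724 = 17.1976644305…; keep min(6, 6) = 6 s.f.
Rounded to 6 significant figures: 17.1977.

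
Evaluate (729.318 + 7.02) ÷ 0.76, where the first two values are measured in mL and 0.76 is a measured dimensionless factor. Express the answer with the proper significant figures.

729.318 mL + 7.02 mL = 736.338 mL; the sum is limited to 2 decimal places (5 s.f.).
Carrying full precision, 736.338 ÷ 0.76 = 968.865789474… mL; 0.76 has 2 s.f., so the result keeps min(5, 2) = 2 s.f.
Rounded to 2 significant figures: 9.7 × 10^2 mL.

9.7 × 10^2 mL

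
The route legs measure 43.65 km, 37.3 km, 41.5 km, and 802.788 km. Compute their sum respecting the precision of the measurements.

43.65 km + 37.3 km + 41.5 km + 802.788 km = 925.238 km.
Addition/subtraction keeps the fewest decimal places: 43.65 → 2 decimal places, 37.3 → 1 decimal place, 41.5 → 1 decimal place, 802.788 → 3 decimal places; limit is 1.
Rounded to 1 decimal place: 925.2 km.

925.2 km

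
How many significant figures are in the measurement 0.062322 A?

5

0.062322: leading zeros are not significant.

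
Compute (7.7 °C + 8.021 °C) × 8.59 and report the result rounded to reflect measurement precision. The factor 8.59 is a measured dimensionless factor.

7.7 °C + 8.021 °C = 15.721 °C; the sum is limited to 1 decimal place (3 s.f.).
Carrying full precision, 15.721 × 8.59 = 135.04339 °C; 8.59 has 3 s.f., so the result keeps min(3, 3) = 3 s.f.
Rounded to 3 significant figures: 135 °C.

135 °C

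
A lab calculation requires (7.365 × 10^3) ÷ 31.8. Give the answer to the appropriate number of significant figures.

232

(7.365 × 10^3) ÷ 31.8 = 231.603773585…
Multiplication/division keeps the fewest significant figures: 7.365 × 10^3 → 4 s.f., 31.8 → 3 s.f.; limit is 3.
Rounded to 3 significant figures: 232.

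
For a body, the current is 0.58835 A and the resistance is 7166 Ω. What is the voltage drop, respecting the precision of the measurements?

4216 V

voltage drop = 0.58835 A × 7166 Ω = 4216.1161 V.
0.58835 has 5 significant figures; 7166 has 4.
Division/multiplication keeps the fewest: 4 significant figures.
Rounded: 4216 V.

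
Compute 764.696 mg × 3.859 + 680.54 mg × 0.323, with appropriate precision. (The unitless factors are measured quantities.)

3171 mg

764.696 × 3.859 = 2950.961864 → 2951 mg (4 s.f., last digit at the 10^0 place).
680.54 × 0.323 = 219.81442 → 2.20 × 10² mg (3 s.f., last digit at the 10^0 place).
Sum: 3170.776284 mg; keep the coarser place, 10^0.
Result: 3171 mg.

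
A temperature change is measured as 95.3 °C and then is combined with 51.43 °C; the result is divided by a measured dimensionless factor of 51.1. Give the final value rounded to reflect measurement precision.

2.87 °C

95.3 °C + 51.43 °C = 146.73 °C; the sum is limited to 1 decimal place (4 s.f.).
Carrying full precision, 146.73 ÷ 51.1 = 2.87142857143… °C; 51.1 has 3 s.f., so the result keeps min(4, 3) = 3 s.f.
Rounded to 3 significant figures: 2.87 °C.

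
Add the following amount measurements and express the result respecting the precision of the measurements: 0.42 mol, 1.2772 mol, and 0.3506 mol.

0.42 mol + 1.2772 mol + 0.3506 mol = 2.0478 mol.
Addition/subtraction keeps the fewest decimal places: 0.42 → 2 decimal places, 1.2772 → 4 decimal places, 0.3506 → 4 decimal places; limit is 2.
Rounded to 2 decimal places: 2.05 mol.

2.05 mol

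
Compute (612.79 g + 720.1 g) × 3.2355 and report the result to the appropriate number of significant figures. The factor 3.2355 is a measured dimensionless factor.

612.79 g + 720.1 g = 1332.89 g; the sum is limited to 1 decimal place (5 s.f.).
Carrying full precision, 1332.89 × 3.2355 = 4312.565595 g; 3.2355 has 5 s.f., so the result keeps min(5, 5) = 5 s.f.
Rounded to 5 significant figures: 4312.6 g.

4312.6 g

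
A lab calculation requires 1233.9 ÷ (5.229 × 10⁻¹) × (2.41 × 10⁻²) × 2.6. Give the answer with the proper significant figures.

1.5 × 10²

1233.9 ÷ (5.229 × 10⁻¹) × (2.41 × 10⁻²) × 2.6 = 147.860344234…
Multiplication/division keeps the fewest significant figures: 1233.9 → 5 s.f., 5.229 × 10⁻¹ → 4 s.f., 2.41 × 10⁻² → 3 s.f., 2.6 → 2 s.f.; limit is 2.
Rounded to 2 significant figures: 1.5 × 10².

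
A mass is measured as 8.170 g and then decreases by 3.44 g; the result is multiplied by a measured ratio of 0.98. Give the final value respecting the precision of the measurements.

8.170 g − 3.44 g = 4.730 g; the difference is limited to 2 decimal places (3 s.f.).
Carrying full precision, 4.730 × 0.98 = 4.6354 g; 0.98 has 2 s.f., so the result keeps min(3, 2) = 2 s.f.
Rounded to 2 significant figures: 4.6 g.

4.6 g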